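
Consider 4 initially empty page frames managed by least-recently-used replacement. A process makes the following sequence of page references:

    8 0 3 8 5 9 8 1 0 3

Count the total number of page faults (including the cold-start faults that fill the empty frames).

8 → miss, frames (8)
0 → miss, frames (8 0)
3 → miss, frames (8 0 3)
8 → hit
5 → miss, frames (0 3 8 5)
9 → miss, evict 0, frames (3 8 5 9)
8 → hit
1 → miss, evict 3, frames (5 9 8 1)
0 → miss, evict 5, frames (9 8 1 0)
3 → miss, evict 9, frames (8 1 0 3)
Page faults: 8.

8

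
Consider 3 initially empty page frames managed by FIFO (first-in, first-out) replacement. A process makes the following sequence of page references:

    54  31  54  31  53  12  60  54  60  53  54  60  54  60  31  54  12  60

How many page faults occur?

54 -> fault, frames [54]
31 -> fault, frames [54, 31]
54 -> hit
31 -> hit
53 -> fault, frames [54, 31, 53]
12 -> fault, evict 54, frames [31, 53, 12]
60 -> fault, evict 31, frames [53, 12, 60]
54 -> fault, evict 53, frames [12, 60, 54]
60 -> hit
53 -> fault, evict 12, frames [60, 54, 53]
54 -> hit
60 -> hit
54 -> hit
60 -> hit
31 -> fault, evict 60, frames [54, 53, 31]
54 -> hit
12 -> fault, evict 54, frames [53, 31, 12]
60 -> fault, evict 53, frames [31, 12, 60]
Page faults: 10.

10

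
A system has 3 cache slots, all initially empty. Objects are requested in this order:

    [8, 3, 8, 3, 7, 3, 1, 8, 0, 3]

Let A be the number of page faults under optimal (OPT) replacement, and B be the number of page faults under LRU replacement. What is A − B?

Under OPT: F F . . F . F . F . → 5 faults.
Under LRU: F F . . F . F F F F → 7 faults.
A − B = 5 − 7 = -2.

-2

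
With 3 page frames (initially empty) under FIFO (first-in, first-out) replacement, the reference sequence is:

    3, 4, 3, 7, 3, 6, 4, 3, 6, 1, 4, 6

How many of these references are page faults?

3: fault, frames [3]
4: fault, frames [3, 4]
3: hit
7: fault, frames [3, 4, 7]
3: hit
6: fault, evict 3, frames [4, 7, 6]
4: hit
3: fault, evict 4, frames [7, 6, 3]
6: hit
1: fault, evict 7, frames [6, 3, 1]
4: fault, evict 6, frames [3, 1, 4]
6: fault, evict 3, frames [1, 4, 6]
Page faults: 8.

8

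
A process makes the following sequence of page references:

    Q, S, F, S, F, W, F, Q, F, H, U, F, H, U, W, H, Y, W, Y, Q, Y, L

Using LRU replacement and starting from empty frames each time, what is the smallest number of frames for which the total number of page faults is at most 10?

f=1: 22 faults
f=2: 16 faults
f=3: 11 faults
f=4: 10 faults
f=5: 9 faults
f=6: 8 faults
f=7: 8 faults
f=8: 8 faults
Smallest f with faults ≤ 10 is 4.

4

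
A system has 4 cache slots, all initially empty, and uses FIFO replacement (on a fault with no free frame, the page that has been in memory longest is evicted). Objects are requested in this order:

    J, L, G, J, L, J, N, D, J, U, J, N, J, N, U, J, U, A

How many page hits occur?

J -> miss, frames (J)
L -> miss, frames (J L)
G -> miss, frames (J L G)
J -> hit
L -> hit
J -> hit
N -> miss, frames (J L G N)
D -> miss, evict J, frames (L G N D)
J -> miss, evict L, frames (G N D J)
U -> miss, evict G, frames (N D J U)
J -> hit
N -> hit
J -> hit
N -> hit
U -> hit
J -> hit
U -> hit
A -> miss, evict N, frames (D J U A)
Hits: 10.

10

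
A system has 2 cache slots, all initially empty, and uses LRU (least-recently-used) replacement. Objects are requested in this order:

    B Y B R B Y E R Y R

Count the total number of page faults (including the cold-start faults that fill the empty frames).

B → fault, frames (B)
Y → fault, frames (B Y)
B → hit
R → fault, evict Y, frames (B R)
B → hit
Y → fault, evict R, frames (B Y)
E → fault, evict B, frames (Y E)
R → fault, evict Y, frames (E R)
Y → fault, evict E, frames (R Y)
R → hit
Page faults: 7.

7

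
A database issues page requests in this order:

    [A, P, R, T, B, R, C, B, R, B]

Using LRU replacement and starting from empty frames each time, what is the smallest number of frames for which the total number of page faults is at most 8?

3

f=1: 10 faults
f=2: 9 faults
f=3: 6 faults
f=4: 6 faults
f=5: 6 faults
f=6: 6 faults
Smallest f with faults ≤ 8 is 3.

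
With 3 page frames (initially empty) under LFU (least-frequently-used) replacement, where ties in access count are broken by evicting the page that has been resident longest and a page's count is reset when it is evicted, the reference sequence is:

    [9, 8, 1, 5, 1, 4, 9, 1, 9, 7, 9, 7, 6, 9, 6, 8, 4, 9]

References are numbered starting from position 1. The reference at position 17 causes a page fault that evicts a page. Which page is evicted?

8

pos 1: 9: miss, frames (9)
pos 2: 8: miss, frames (9 8)
pos 3: 1: miss, frames (9 8 1)
pos 4: 5: miss, evict 9, frames (8 1 5)
pos 5: 1: hit
pos 6: 4: miss, evict 8, frames (1 5 4)
pos 7: 9: miss, evict 5, frames (1 4 9)
pos 8: 1: hit
pos 9: 9: hit
pos 10: 7: miss, evict 4, frames (1 9 7)
pos 11: 9: hit
pos 12: 7: hit
pos 13: 6: miss, evict 7, frames (1 9 6)
pos 14: 9: hit
pos 15: 6: hit
pos 16: 8: miss, evict 6, frames (1 9 8)
pos 17: 4: miss, evict 8, frames (1 9 4)
At position 17, page 8 is evicted.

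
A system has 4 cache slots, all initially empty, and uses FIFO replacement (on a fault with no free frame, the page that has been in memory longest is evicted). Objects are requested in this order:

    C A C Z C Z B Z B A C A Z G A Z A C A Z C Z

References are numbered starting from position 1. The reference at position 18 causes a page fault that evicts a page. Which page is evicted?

pos 1: C: fault, frames (C)
pos 2: A: fault, frames (C A)
pos 3: C: hit
pos 4: Z: fault, frames (C A Z)
pos 5: C: hit
pos 6: Z: hit
pos 7: B: fault, frames (C A Z B)
pos 8: Z: hit
pos 9: B: hit
pos 10: A: hit
pos 11: C: hit
pos 12: A: hit
pos 13: Z: hit
pos 14: G: fault, evict C, frames (A Z B G)
pos 15: A: hit
pos 16: Z: hit
pos 17: A: hit
pos 18: C: fault, evict A, frames (Z B G C)
At position 18, page A is evicted.

A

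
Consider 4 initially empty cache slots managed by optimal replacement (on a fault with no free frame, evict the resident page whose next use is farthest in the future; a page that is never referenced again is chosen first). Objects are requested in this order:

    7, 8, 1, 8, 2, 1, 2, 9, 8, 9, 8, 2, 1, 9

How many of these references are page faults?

7: miss, frames [7]
8: miss, frames [7, 8]
1: miss, frames [7, 8, 1]
8: hit
2: miss, frames [7, 8, 1, 2]
1: hit
2: hit
9: miss, evict 7, frames [8, 1, 2, 9]
8: hit
9: hit
8: hit
2: hit
1: hit
9: hit
Page faults: 5.

5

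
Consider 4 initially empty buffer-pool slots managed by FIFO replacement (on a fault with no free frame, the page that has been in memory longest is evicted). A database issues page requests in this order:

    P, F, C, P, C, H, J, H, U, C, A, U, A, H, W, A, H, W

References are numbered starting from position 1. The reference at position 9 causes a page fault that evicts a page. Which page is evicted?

pos 1: P: miss, frames [P]
pos 2: F: miss, frames [P, F]
pos 3: C: miss, frames [P, F, C]
pos 4: P: hit
pos 5: C: hit
pos 6: H: miss, frames [P, F, C, H]
pos 7: J: miss, evict P, frames [F, C, H, J]
pos 8: H: hit
pos 9: U: miss, evict F, frames [C, H, J, U]
At position 9, page F is evicted.

F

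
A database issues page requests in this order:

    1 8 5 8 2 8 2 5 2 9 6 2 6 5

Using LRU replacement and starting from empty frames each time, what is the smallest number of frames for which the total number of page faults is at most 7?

3

f=1: 14 faults
f=2: 9 faults
f=3: 7 faults
f=4: 6 faults
f=5: 6 faults
f=6: 6 faults
Smallest f with faults ≤ 7 is 3.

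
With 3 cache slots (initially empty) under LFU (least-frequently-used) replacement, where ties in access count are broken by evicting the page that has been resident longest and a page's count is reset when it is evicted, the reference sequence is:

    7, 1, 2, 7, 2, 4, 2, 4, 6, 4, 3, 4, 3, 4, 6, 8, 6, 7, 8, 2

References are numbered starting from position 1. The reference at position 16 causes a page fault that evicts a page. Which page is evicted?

6

pos 1: 7 -> miss, frames {7}
pos 2: 1 -> miss, frames {7,1}
pos 3: 2 -> miss, frames {7,1,2}
pos 4: 7 -> hit
pos 5: 2 -> hit
pos 6: 4 -> miss, evict 1, frames {7,2,4}
pos 7: 2 -> hit
pos 8: 4 -> hit
pos 9: 6 -> miss, evict 7, frames {2,4,6}
pos 10: 4 -> hit
pos 11: 3 -> miss, evict 6, frames {2,4,3}
pos 12: 4 -> hit
pos 13: 3 -> hit
pos 14: 4 -> hit
pos 15: 6 -> miss, evict 3, frames {2,4,6}
pos 16: 8 -> miss, evict 6, frames {2,4,8}
At position 16, page 6 is evicted.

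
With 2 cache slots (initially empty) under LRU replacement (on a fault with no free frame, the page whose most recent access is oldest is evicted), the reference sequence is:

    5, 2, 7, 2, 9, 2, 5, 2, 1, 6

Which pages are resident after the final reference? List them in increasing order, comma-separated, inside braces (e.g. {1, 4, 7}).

{1, 6}

5: fault, frames (5)
2: fault, frames (5 2)
7: fault, evict 5, frames (2 7)
2: hit
9: fault, evict 7, frames (2 9)
2: hit
5: fault, evict 9, frames (2 5)
2: hit
1: fault, evict 5, frames (2 1)
6: fault, evict 2, frames (1 6)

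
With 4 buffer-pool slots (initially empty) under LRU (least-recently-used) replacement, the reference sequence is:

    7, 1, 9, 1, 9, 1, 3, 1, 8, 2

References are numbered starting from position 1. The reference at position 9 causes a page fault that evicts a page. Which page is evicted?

pos 1: 7 -> miss, frames (7)
pos 2: 1 -> miss, frames (7 1)
pos 3: 9 -> miss, frames (7 1 9)
pos 4: 1 -> hit
pos 5: 9 -> hit
pos 6: 1 -> hit
pos 7: 3 -> miss, frames (7 9 1 3)
pos 8: 1 -> hit
pos 9: 8 -> miss, evict 7, frames (9 3 1 8)
At position 9, page 7 is evicted.

7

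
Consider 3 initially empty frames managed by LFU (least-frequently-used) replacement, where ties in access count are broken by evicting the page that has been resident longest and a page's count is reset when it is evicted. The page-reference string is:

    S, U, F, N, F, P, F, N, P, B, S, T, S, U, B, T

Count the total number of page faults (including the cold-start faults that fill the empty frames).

12

S -> miss, frames [S]
U -> miss, frames [S, U]
F -> miss, frames [S, U, F]
N -> miss, evict S, frames [U, F, N]
F -> hit
P -> miss, evict U, frames [F, N, P]
F -> hit
N -> hit
P -> hit
B -> miss, evict N, frames [F, P, B]
S -> miss, evict B, frames [F, P, S]
T -> miss, evict S, frames [F, P, T]
S -> miss, evict T, frames [F, P, S]
U -> miss, evict S, frames [F, P, U]
B -> miss, evict U, frames [F, P, B]
T -> miss, evict B, frames [F, P, T]
Page faults: 12.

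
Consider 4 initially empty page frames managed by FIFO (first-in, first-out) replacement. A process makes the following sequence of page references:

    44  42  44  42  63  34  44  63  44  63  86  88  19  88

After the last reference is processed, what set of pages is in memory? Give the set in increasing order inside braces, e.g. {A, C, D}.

44 -> miss, frames [44]
42 -> miss, frames [44, 42]
44 -> hit
42 -> hit
63 -> miss, frames [44, 42, 63]
34 -> miss, frames [44, 42, 63, 34]
44 -> hit
63 -> hit
44 -> hit
63 -> hit
86 -> miss, evict 44, frames [42, 63, 34, 86]
88 -> miss, evict 42, frames [63, 34, 86, 88]
19 -> miss, evict 63, frames [34, 86, 88, 19]
88 -> hit

{19, 34, 86, 88}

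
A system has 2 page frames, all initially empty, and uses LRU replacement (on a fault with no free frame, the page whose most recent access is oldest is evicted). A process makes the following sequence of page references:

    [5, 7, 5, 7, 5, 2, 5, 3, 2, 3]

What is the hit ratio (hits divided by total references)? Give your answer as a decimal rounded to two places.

5 -> fault, frames [5]
7 -> fault, frames [5, 7]
5 -> hit
7 -> hit
5 -> hit
2 -> fault, evict 7, frames [5, 2]
5 -> hit
3 -> fault, evict 2, frames [5, 3]
2 -> fault, evict 5, frames [3, 2]
3 -> hit
Hits: 5 of 10 references → 5/10 = 0.5000.

0.50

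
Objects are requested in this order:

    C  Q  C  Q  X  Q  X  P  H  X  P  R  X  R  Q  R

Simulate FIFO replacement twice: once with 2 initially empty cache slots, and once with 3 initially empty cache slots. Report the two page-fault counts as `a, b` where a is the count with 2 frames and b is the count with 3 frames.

2 frames: F F . . F . . F F F F F F . F F → 11 faults.
3 frames: F F . . F . . F F . . F F . F . → 8 faults.
8 < 11: adding a frame reduced faults, as is typical.

11, 8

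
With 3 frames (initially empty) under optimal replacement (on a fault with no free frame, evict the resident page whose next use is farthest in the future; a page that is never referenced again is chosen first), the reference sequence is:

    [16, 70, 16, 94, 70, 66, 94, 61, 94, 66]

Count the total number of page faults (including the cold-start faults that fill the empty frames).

16 -> miss, frames [16]
70 -> miss, frames [16, 70]
16 -> hit
94 -> miss, frames [16, 70, 94]
70 -> hit
66 -> miss, evict 70, frames [16, 94, 66]
94 -> hit
61 -> miss, evict 16, frames [94, 66, 61]
94 -> hit
66 -> hit
Page faults: 5.

5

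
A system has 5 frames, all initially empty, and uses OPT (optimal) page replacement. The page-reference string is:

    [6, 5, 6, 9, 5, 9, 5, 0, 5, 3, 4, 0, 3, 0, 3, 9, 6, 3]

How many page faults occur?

6 → fault, frames [6]
5 → fault, frames [6, 5]
6 → hit
9 → fault, frames [6, 5, 9]
5 → hit
9 → hit
5 → hit
0 → fault, frames [6, 5, 9, 0]
5 → hit
3 → fault, frames [6, 5, 9, 0, 3]
4 → fault, evict 5, frames [6, 9, 0, 3, 4]
0 → hit
3 → hit
0 → hit
3 → hit
9 → hit
6 → hit
3 → hit
Page faults: 6.

6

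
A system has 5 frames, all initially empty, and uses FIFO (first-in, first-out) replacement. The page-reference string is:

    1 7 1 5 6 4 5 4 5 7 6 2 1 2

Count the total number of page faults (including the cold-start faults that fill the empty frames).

7

1: miss, frames [1]
7: miss, frames [1, 7]
1: hit
5: miss, frames [1, 7, 5]
6: miss, frames [1, 7, 5, 6]
4: miss, frames [1, 7, 5, 6, 4]
5: hit
4: hit
5: hit
7: hit
6: hit
2: miss, evict 1, frames [7, 5, 6, 4, 2]
1: miss, evict 7, frames [5, 6, 4, 2, 1]
2: hit
Page faults: 7.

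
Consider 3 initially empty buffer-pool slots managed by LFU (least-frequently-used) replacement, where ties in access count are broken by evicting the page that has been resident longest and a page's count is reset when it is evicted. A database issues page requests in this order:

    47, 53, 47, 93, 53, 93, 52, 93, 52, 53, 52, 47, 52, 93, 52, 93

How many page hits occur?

11

47: miss, frames (47)
53: miss, frames (47 53)
47: hit
93: miss, frames (47 53 93)
53: hit
93: hit
52: miss, evict 47, frames (53 93 52)
93: hit
52: hit
53: hit
52: hit
47: miss, evict 53, frames (93 52 47)
52: hit
93: hit
52: hit
93: hit
Hits: 11.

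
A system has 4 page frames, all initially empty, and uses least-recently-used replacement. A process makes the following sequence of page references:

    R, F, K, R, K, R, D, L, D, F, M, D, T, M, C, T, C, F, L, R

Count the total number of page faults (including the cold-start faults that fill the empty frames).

R: miss, frames {R}
F: miss, frames {R,F}
K: miss, frames {R,F,K}
R: hit
K: hit
R: hit
D: miss, frames {F,K,R,D}
L: miss, evict F, frames {K,R,D,L}
D: hit
F: miss, evict K, frames {R,L,D,F}
M: miss, evict R, frames {L,D,F,M}
D: hit
T: miss, evict L, frames {F,M,D,T}
M: hit
C: miss, evict F, frames {D,T,M,C}
T: hit
C: hit
F: miss, evict D, frames {M,T,C,F}
L: miss, evict M, frames {T,C,F,L}
R: miss, evict T, frames {C,F,L,R}
Page faults: 12.

12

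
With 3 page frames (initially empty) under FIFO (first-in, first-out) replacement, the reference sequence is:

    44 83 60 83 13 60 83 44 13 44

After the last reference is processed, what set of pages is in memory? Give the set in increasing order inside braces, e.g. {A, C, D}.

{13, 44, 60}

44: miss, frames [44]
83: miss, frames [44, 83]
60: miss, frames [44, 83, 60]
83: hit
13: miss, evict 44, frames [83, 60, 13]
60: hit
83: hit
44: miss, evict 83, frames [60, 13, 44]
13: hit
44: hit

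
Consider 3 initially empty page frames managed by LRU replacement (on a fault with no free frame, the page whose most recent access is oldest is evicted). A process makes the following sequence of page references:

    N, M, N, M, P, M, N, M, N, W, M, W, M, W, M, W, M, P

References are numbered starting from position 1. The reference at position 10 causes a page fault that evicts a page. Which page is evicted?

P

pos 1: N → fault, frames (N)
pos 2: M → fault, frames (N M)
pos 3: N → hit
pos 4: M → hit
pos 5: P → fault, frames (N M P)
pos 6: M → hit
pos 7: N → hit
pos 8: M → hit
pos 9: N → hit
pos 10: W → fault, evict P, frames (M N W)
At position 10, page P is evicted.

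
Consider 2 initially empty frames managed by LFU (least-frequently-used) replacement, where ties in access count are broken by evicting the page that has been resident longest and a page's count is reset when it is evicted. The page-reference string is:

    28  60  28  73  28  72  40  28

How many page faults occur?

5

28: miss, frames [28]
60: miss, frames [28, 60]
28: hit
73: miss, evict 60, frames [28, 73]
28: hit
72: miss, evict 73, frames [28, 72]
40: miss, evict 72, frames [28, 40]
28: hit
Page faults: 5.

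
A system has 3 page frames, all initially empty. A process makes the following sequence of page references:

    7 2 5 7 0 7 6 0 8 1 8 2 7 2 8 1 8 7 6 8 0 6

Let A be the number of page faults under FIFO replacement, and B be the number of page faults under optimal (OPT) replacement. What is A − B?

3

Under FIFO: F F F . F F F . F F . F F . F F . . F . F . → 14 faults.
Under OPT: F F F . F . F . F F . . F . . F . . F . F . → 11 faults.
A − B = 14 − 11 = 3.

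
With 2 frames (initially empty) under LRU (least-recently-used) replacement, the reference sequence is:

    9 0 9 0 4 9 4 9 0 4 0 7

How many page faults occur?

9 -> miss, frames (9)
0 -> miss, frames (9 0)
9 -> hit
0 -> hit
4 -> miss, evict 9, frames (0 4)
9 -> miss, evict 0, frames (4 9)
4 -> hit
9 -> hit
0 -> miss, evict 4, frames (9 0)
4 -> miss, evict 9, frames (0 4)
0 -> hit
7 -> miss, evict 4, frames (0 7)
Page faults: 7.

7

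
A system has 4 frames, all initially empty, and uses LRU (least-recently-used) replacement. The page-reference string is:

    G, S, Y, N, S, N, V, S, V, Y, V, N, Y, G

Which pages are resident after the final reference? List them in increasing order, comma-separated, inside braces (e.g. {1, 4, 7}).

G: miss, frames [G]
S: miss, frames [G, S]
Y: miss, frames [G, S, Y]
N: miss, frames [G, S, Y, N]
S: hit
N: hit
V: miss, evict G, frames [Y, S, N, V]
S: hit
V: hit
Y: hit
V: hit
N: hit
Y: hit
G: miss, evict S, frames [V, N, Y, G]

{G, N, V, Y}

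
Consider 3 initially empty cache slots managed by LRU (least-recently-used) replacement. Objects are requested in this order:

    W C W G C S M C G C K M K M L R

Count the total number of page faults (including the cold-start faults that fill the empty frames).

W -> fault, frames (W)
C -> fault, frames (W C)
W -> hit
G -> fault, frames (C W G)
C -> hit
S -> fault, evict W, frames (G C S)
M -> fault, evict G, frames (C S M)
C -> hit
G -> fault, evict S, frames (M C G)
C -> hit
K -> fault, evict M, frames (G C K)
M -> fault, evict G, frames (C K M)
K -> hit
M -> hit
L -> fault, evict C, frames (K M L)
R -> fault, evict K, frames (M L R)
Page faults: 10.

10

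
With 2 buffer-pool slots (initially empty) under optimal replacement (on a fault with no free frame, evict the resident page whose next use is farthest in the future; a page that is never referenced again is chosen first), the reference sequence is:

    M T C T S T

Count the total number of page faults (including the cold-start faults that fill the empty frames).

M → miss, frames {M}
T → miss, frames {M,T}
C → miss, evict M, frames {T,C}
T → hit
S → miss, evict C, frames {T,S}
T → hit
Page faults: 4.

4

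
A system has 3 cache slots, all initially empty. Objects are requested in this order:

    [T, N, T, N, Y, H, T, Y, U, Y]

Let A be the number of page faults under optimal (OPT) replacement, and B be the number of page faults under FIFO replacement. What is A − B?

-2

Under OPT: F F . . F F . . F . → 5 faults.
Under FIFO: F F . . F F F . F F → 7 faults.
A − B = 5 − 7 = -2.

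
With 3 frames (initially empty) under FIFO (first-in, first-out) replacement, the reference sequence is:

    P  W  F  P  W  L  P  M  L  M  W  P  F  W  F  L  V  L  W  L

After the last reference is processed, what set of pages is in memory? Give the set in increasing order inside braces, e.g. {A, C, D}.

{L, V, W}

P -> fault, frames {P}
W -> fault, frames {P,W}
F -> fault, frames {P,W,F}
P -> hit
W -> hit
L -> fault, evict P, frames {W,F,L}
P -> fault, evict W, frames {F,L,P}
M -> fault, evict F, frames {L,P,M}
L -> hit
M -> hit
W -> fault, evict L, frames {P,M,W}
P -> hit
F -> fault, evict P, frames {M,W,F}
W -> hit
F -> hit
L -> fault, evict M, frames {W,F,L}
V -> fault, evict W, frames {F,L,V}
L -> hit
W -> fault, evict F, frames {L,V,W}
L -> hit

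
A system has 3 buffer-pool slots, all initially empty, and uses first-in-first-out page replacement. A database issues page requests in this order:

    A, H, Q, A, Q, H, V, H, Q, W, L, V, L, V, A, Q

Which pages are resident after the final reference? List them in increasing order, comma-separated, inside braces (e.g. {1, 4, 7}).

A -> miss, frames [A]
H -> miss, frames [A, H]
Q -> miss, frames [A, H, Q]
A -> hit
Q -> hit
H -> hit
V -> miss, evict A, frames [H, Q, V]
H -> hit
Q -> hit
W -> miss, evict H, frames [Q, V, W]
L -> miss, evict Q, frames [V, W, L]
V -> hit
L -> hit
V -> hit
A -> miss, evict V, frames [W, L, A]
Q -> miss, evict W, frames [L, A, Q]

{A, L, Q}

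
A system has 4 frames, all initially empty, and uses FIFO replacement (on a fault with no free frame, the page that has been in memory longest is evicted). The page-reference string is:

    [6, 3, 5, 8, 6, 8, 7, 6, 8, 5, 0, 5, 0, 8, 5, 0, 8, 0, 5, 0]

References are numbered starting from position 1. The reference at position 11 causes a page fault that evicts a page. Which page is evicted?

pos 1: 6 -> fault, frames {6}
pos 2: 3 -> fault, frames {6,3}
pos 3: 5 -> fault, frames {6,3,5}
pos 4: 8 -> fault, frames {6,3,5,8}
pos 5: 6 -> hit
pos 6: 8 -> hit
pos 7: 7 -> fault, evict 6, frames {3,5,8,7}
pos 8: 6 -> fault, evict 3, frames {5,8,7,6}
pos 9: 8 -> hit
pos 10: 5 -> hit
pos 11: 0 -> fault, evict 5, frames {8,7,6,0}
At position 11, page 5 is evicted.

5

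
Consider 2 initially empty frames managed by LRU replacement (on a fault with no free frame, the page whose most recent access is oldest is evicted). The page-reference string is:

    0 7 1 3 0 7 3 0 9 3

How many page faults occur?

10

0 → fault, frames [0]
7 → fault, frames [0, 7]
1 → fault, evict 0, frames [7, 1]
3 → fault, evict 7, frames [1, 3]
0 → fault, evict 1, frames [3, 0]
7 → fault, evict 3, frames [0, 7]
3 → fault, evict 0, frames [7, 3]
0 → fault, evict 7, frames [3, 0]
9 → fault, evict 3, frames [0, 9]
3 → fault, evict 0, frames [9, 3]
Page faults: 10.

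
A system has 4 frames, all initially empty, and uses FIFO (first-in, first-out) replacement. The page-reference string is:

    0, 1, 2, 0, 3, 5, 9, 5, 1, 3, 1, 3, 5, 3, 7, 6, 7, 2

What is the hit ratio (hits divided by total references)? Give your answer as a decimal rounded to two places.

0.44

0: miss, frames [0]
1: miss, frames [0, 1]
2: miss, frames [0, 1, 2]
0: hit
3: miss, frames [0, 1, 2, 3]
5: miss, evict 0, frames [1, 2, 3, 5]
9: miss, evict 1, frames [2, 3, 5, 9]
5: hit
1: miss, evict 2, frames [3, 5, 9, 1]
3: hit
1: hit
3: hit
5: hit
3: hit
7: miss, evict 3, frames [5, 9, 1, 7]
6: miss, evict 5, frames [9, 1, 7, 6]
7: hit
2: miss, evict 9, frames [1, 7, 6, 2]
Hits: 8 of 18 references → 8/18 = 0.4444.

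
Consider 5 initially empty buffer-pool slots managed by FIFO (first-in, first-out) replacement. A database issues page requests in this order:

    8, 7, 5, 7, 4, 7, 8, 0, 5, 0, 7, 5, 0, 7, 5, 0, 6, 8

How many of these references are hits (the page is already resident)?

8 → miss, frames {8}
7 → miss, frames {8,7}
5 → miss, frames {8,7,5}
7 → hit
4 → miss, frames {8,7,5,4}
7 → hit
8 → hit
0 → miss, frames {8,7,5,4,0}
5 → hit
0 → hit
7 → hit
5 → hit
0 → hit
7 → hit
5 → hit
0 → hit
6 → miss, evict 8, frames {7,5,4,0,6}
8 → miss, evict 7, frames {5,4,0,6,8}
Hits: 11.

11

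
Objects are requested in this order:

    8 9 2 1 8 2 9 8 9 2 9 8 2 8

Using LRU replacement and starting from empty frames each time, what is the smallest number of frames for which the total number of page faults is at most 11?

f=1: 14 faults
f=2: 11 faults
f=3: 6 faults
f=4: 4 faults
Smallest f with faults ≤ 11 is 2.

2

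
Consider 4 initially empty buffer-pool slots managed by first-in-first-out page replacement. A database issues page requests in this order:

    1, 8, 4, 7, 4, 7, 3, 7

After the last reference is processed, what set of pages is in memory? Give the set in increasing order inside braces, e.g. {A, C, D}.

1 → fault, frames (1)
8 → fault, frames (1 8)
4 → fault, frames (1 8 4)
7 → fault, frames (1 8 4 7)
4 → hit
7 → hit
3 → fault, evict 1, frames (8 4 7 3)
7 → hit

{3, 4, 7, 8}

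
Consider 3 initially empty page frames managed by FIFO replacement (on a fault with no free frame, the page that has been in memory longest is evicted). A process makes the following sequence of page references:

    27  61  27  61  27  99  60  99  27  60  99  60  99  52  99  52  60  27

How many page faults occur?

27: fault, frames (27)
61: fault, frames (27 61)
27: hit
61: hit
27: hit
99: fault, frames (27 61 99)
60: fault, evict 27, frames (61 99 60)
99: hit
27: fault, evict 61, frames (99 60 27)
60: hit
99: hit
60: hit
99: hit
52: fault, evict 99, frames (60 27 52)
99: fault, evict 60, frames (27 52 99)
52: hit
60: fault, evict 27, frames (52 99 60)
27: fault, evict 52, frames (99 60 27)
Page faults: 9.

9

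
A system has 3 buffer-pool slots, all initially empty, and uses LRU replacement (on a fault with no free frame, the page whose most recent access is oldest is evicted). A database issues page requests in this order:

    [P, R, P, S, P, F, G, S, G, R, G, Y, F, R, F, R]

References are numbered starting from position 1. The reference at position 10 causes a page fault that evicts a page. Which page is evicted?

F

pos 1: P -> fault, frames (P)
pos 2: R -> fault, frames (P R)
pos 3: P -> hit
pos 4: S -> fault, frames (R P S)
pos 5: P -> hit
pos 6: F -> fault, evict R, frames (S P F)
pos 7: G -> fault, evict S, frames (P F G)
pos 8: S -> fault, evict P, frames (F G S)
pos 9: G -> hit
pos 10: R -> fault, evict F, frames (S G R)
At position 10, page F is evicted.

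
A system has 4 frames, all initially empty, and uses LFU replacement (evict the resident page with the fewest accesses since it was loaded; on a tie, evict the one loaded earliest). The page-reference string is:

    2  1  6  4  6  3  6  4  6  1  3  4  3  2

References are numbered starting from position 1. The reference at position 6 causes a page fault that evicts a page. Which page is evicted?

2

pos 1: 2 -> fault, frames [2]
pos 2: 1 -> fault, frames [2, 1]
pos 3: 6 -> fault, frames [2, 1, 6]
pos 4: 4 -> fault, frames [2, 1, 6, 4]
pos 5: 6 -> hit
pos 6: 3 -> fault, evict 2, frames [1, 6, 4, 3]
At position 6, page 2 is evicted.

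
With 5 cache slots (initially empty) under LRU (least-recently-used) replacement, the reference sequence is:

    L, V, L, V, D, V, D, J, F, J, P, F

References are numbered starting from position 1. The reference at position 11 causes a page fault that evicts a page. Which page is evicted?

L

pos 1: L: fault, frames {L}
pos 2: V: fault, frames {L,V}
pos 3: L: hit
pos 4: V: hit
pos 5: D: fault, frames {L,V,D}
pos 6: V: hit
pos 7: D: hit
pos 8: J: fault, frames {L,V,D,J}
pos 9: F: fault, frames {L,V,D,J,F}
pos 10: J: hit
pos 11: P: fault, evict L, frames {V,D,F,J,P}
At position 11, page L is evicted.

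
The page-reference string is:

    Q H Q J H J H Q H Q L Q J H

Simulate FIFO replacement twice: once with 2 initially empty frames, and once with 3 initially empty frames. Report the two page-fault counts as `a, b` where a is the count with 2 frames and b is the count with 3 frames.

2 frames: F F . F . . . F F . F F F F → 9 faults.
3 frames: F F . F . . . . . . F F . F → 6 faults.
6 < 9: adding a frame reduced faults, as is typical.

9, 6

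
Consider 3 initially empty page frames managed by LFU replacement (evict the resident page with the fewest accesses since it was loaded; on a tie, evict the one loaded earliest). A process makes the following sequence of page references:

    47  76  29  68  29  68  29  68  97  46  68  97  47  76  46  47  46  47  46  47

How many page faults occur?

15

47 → fault, frames [47]
76 → fault, frames [47, 76]
29 → fault, frames [47, 76, 29]
68 → fault, evict 47, frames [76, 29, 68]
29 → hit
68 → hit
29 → hit
68 → hit
97 → fault, evict 76, frames [29, 68, 97]
46 → fault, evict 97, frames [29, 68, 46]
68 → hit
97 → fault, evict 46, frames [29, 68, 97]
47 → fault, evict 97, frames [29, 68, 47]
76 → fault, evict 47, frames [29, 68, 76]
46 → fault, evict 76, frames [29, 68, 46]
47 → fault, evict 46, frames [29, 68, 47]
46 → fault, evict 47, frames [29, 68, 46]
47 → fault, evict 46, frames [29, 68, 47]
46 → fault, evict 47, frames [29, 68, 46]
47 → fault, evict 46, frames [29, 68, 47]
Page faults: 15.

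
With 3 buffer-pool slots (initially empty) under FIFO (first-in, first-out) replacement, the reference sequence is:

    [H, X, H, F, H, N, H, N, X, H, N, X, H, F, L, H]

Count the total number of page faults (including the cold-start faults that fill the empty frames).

9

H → fault, frames (H)
X → fault, frames (H X)
H → hit
F → fault, frames (H X F)
H → hit
N → fault, evict H, frames (X F N)
H → fault, evict X, frames (F N H)
N → hit
X → fault, evict F, frames (N H X)
H → hit
N → hit
X → hit
H → hit
F → fault, evict N, frames (H X F)
L → fault, evict H, frames (X F L)
H → fault, evict X, frames (F L H)
Page faults: 9.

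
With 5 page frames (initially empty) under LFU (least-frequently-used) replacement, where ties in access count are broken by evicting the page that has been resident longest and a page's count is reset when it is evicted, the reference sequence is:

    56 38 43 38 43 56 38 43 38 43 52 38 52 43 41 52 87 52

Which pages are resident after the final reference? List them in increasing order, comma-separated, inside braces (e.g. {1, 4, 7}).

56 -> fault, frames [56]
38 -> fault, frames [56, 38]
43 -> fault, frames [56, 38, 43]
38 -> hit
43 -> hit
56 -> hit
38 -> hit
43 -> hit
38 -> hit
43 -> hit
52 -> fault, frames [56, 38, 43, 52]
38 -> hit
52 -> hit
43 -> hit
41 -> fault, frames [56, 38, 43, 52, 41]
52 -> hit
87 -> fault, evict 41, frames [56, 38, 43, 52, 87]
52 -> hit

{38, 43, 52, 56, 87}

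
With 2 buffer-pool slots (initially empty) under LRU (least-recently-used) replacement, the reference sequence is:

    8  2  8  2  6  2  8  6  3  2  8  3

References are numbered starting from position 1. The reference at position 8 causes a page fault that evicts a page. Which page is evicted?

pos 1: 8 -> miss, frames (8)
pos 2: 2 -> miss, frames (8 2)
pos 3: 8 -> hit
pos 4: 2 -> hit
pos 5: 6 -> miss, evict 8, frames (2 6)
pos 6: 2 -> hit
pos 7: 8 -> miss, evict 6, frames (2 8)
pos 8: 6 -> miss, evict 2, frames (8 6)
At position 8, page 2 is evicted.

2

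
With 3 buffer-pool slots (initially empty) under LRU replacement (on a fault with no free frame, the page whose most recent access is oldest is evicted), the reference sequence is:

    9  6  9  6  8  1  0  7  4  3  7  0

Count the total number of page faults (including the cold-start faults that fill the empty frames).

9

9: miss, frames [9]
6: miss, frames [9, 6]
9: hit
6: hit
8: miss, frames [9, 6, 8]
1: miss, evict 9, frames [6, 8, 1]
0: miss, evict 6, frames [8, 1, 0]
7: miss, evict 8, frames [1, 0, 7]
4: miss, evict 1, frames [0, 7, 4]
3: miss, evict 0, frames [7, 4, 3]
7: hit
0: miss, evict 4, frames [3, 7, 0]
Page faults: 9.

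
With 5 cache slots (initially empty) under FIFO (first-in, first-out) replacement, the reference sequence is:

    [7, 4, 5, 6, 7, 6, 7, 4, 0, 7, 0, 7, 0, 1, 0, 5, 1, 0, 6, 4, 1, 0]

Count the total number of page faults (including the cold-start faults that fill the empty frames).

7: miss, frames [7]
4: miss, frames [7, 4]
5: miss, frames [7, 4, 5]
6: miss, frames [7, 4, 5, 6]
7: hit
6: hit
7: hit
4: hit
0: miss, frames [7, 4, 5, 6, 0]
7: hit
0: hit
7: hit
0: hit
1: miss, evict 7, frames [4, 5, 6, 0, 1]
0: hit
5: hit
1: hit
0: hit
6: hit
4: hit
1: hit
0: hit
Page faults: 6.

6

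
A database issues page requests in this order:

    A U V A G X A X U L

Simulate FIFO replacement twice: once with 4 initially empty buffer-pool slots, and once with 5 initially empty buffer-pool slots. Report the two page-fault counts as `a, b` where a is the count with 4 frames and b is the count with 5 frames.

4 frames: F F F . F F F . F F → 8 faults.
5 frames: F F F . F F . . . F → 6 faults.
6 < 8: adding a frame reduced faults, as is typical.

8, 6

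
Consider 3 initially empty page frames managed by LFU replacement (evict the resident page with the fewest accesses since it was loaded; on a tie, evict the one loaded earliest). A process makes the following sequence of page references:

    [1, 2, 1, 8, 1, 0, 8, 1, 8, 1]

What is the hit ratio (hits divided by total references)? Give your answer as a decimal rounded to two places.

1: fault, frames (1)
2: fault, frames (1 2)
1: hit
8: fault, frames (1 2 8)
1: hit
0: fault, evict 2, frames (1 8 0)
8: hit
1: hit
8: hit
1: hit
Hits: 6 of 10 references → 6/10 = 0.6000.

0.60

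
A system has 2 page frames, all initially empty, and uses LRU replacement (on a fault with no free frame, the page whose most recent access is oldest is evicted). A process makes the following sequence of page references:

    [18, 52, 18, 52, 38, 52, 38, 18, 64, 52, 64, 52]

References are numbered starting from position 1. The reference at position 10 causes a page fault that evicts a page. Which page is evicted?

pos 1: 18: fault, frames [18]
pos 2: 52: fault, frames [18, 52]
pos 3: 18: hit
pos 4: 52: hit
pos 5: 38: fault, evict 18, frames [52, 38]
pos 6: 52: hit
pos 7: 38: hit
pos 8: 18: fault, evict 52, frames [38, 18]
pos 9: 64: fault, evict 38, frames [18, 64]
pos 10: 52: fault, evict 18, frames [64, 52]
At position 10, page 18 is evicted.

18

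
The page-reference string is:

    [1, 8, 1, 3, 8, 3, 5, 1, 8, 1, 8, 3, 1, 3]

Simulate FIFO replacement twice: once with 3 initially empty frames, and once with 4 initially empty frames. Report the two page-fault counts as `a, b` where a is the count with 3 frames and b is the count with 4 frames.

7, 4

3 frames: F F . F . . F F F . . F . . → 7 faults.
4 frames: F F . F . . F . . . . . . . → 4 faults.
4 < 7: adding a frame reduced faults, as is typical.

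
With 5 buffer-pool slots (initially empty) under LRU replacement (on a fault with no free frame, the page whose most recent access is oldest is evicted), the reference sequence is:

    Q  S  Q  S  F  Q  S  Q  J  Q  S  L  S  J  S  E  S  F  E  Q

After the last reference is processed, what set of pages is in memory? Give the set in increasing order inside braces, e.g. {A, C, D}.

Q: miss, frames (Q)
S: miss, frames (Q S)
Q: hit
S: hit
F: miss, frames (Q S F)
Q: hit
S: hit
Q: hit
J: miss, frames (F S Q J)
Q: hit
S: hit
L: miss, frames (F J Q S L)
S: hit
J: hit
S: hit
E: miss, evict F, frames (Q L J S E)
S: hit
F: miss, evict Q, frames (L J E S F)
E: hit
Q: miss, evict L, frames (J S F E Q)

{E, F, J, Q, S}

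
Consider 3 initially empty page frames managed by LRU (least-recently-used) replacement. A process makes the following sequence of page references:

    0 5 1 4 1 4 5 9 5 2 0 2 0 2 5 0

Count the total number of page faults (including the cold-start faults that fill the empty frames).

7

0 -> miss, frames {0}
5 -> miss, frames {0,5}
1 -> miss, frames {0,5,1}
4 -> miss, evict 0, frames {5,1,4}
1 -> hit
4 -> hit
5 -> hit
9 -> miss, evict 1, frames {4,5,9}
5 -> hit
2 -> miss, evict 4, frames {9,5,2}
0 -> miss, evict 9, frames {5,2,0}
2 -> hit
0 -> hit
2 -> hit
5 -> hit
0 -> hit
Page faults: 7.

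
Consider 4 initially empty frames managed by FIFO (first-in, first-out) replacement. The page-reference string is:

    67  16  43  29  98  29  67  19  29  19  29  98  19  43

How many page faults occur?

8

67 → fault, frames [67]
16 → fault, frames [67, 16]
43 → fault, frames [67, 16, 43]
29 → fault, frames [67, 16, 43, 29]
98 → fault, evict 67, frames [16, 43, 29, 98]
29 → hit
67 → fault, evict 16, frames [43, 29, 98, 67]
19 → fault, evict 43, frames [29, 98, 67, 19]
29 → hit
19 → hit
29 → hit
98 → hit
19 → hit
43 → fault, evict 29, frames [98, 67, 19, 43]
Page faults: 8.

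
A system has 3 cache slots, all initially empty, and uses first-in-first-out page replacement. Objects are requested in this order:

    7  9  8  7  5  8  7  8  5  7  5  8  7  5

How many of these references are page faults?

7: fault, frames [7]
9: fault, frames [7, 9]
8: fault, frames [7, 9, 8]
7: hit
5: fault, evict 7, frames [9, 8, 5]
8: hit
7: fault, evict 9, frames [8, 5, 7]
8: hit
5: hit
7: hit
5: hit
8: hit
7: hit
5: hit
Page faults: 5.

5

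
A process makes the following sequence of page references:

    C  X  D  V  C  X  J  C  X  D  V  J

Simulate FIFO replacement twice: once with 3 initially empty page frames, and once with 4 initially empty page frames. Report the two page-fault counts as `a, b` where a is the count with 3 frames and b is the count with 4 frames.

9, 10

3 frames: F F F F F F F . . F F . → 9 faults.
4 frames: F F F F . . F F F F F F → 10 faults.
10 > 9: adding a frame increased faults — Belady's anomaly.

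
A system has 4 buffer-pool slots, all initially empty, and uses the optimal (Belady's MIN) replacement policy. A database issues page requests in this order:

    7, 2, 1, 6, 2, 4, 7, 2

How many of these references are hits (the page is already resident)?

3

7 → fault, frames {7}
2 → fault, frames {7,2}
1 → fault, frames {7,2,1}
6 → fault, frames {7,2,1,6}
2 → hit
4 → fault, evict 6, frames {7,2,1,4}
7 → hit
2 → hit
Hits: 3.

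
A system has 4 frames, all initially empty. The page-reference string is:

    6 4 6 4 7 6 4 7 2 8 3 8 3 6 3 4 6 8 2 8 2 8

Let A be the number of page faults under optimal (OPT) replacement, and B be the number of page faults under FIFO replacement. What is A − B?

-3

Under OPT: F F . . F . . . F F F . . . . . . . F . . . → 7 faults.
Under FIFO: F F . . F . . . F F F . . F . F . . F F . . → 10 faults.
A − B = 7 − 10 = -3.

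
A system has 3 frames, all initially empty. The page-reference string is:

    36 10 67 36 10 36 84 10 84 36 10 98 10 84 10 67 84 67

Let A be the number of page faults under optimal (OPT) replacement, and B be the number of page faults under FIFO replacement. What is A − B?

-3

Under OPT: F F F . . . F . . . . F . . . F . . → 6 faults.
Under FIFO: F F F . . . F . . F F F . F . F . . → 9 faults.
A − B = 6 − 9 = -3.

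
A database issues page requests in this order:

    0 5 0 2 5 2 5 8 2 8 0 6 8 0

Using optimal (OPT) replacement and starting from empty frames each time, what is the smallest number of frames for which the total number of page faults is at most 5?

3

f=1: 14 faults
f=2: 7 faults
f=3: 5 faults
f=4: 5 faults
f=5: 5 faults
Smallest f with faults ≤ 5 is 3.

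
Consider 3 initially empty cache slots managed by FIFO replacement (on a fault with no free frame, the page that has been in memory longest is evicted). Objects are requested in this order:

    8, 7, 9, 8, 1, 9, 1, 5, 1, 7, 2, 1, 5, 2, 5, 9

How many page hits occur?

6

8: fault, frames (8)
7: fault, frames (8 7)
9: fault, frames (8 7 9)
8: hit
1: fault, evict 8, frames (7 9 1)
9: hit
1: hit
5: fault, evict 7, frames (9 1 5)
1: hit
7: fault, evict 9, frames (1 5 7)
2: fault, evict 1, frames (5 7 2)
1: fault, evict 5, frames (7 2 1)
5: fault, evict 7, frames (2 1 5)
2: hit
5: hit
9: fault, evict 2, frames (1 5 9)
Hits: 6.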